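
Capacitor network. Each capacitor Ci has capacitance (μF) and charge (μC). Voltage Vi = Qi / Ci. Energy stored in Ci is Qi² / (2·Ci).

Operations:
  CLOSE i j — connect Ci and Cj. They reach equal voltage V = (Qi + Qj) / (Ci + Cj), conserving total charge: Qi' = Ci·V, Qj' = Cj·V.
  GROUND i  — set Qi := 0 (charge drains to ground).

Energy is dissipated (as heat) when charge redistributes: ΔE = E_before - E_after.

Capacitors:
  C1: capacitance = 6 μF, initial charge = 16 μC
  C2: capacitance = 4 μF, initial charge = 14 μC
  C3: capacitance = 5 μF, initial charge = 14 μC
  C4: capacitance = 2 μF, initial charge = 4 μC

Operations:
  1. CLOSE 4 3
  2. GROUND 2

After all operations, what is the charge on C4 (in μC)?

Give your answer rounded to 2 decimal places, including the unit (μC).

Answer: 5.14 μC

Derivation:
Initial: C1(6μF, Q=16μC, V=2.67V), C2(4μF, Q=14μC, V=3.50V), C3(5μF, Q=14μC, V=2.80V), C4(2μF, Q=4μC, V=2.00V)
Op 1: CLOSE 4-3: Q_total=18.00, C_total=7.00, V=2.57; Q4=5.14, Q3=12.86; dissipated=0.457
Op 2: GROUND 2: Q2=0; energy lost=24.500
Final charges: Q1=16.00, Q2=0.00, Q3=12.86, Q4=5.14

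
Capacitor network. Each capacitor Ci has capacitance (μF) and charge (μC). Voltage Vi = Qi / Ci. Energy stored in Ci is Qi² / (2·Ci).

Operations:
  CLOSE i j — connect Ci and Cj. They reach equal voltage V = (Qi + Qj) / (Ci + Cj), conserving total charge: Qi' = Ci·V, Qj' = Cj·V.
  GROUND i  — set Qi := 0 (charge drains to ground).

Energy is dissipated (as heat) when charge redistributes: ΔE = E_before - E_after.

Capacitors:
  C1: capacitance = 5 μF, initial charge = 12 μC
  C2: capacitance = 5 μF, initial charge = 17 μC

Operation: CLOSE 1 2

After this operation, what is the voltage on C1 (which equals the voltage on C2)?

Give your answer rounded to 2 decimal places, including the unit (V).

Initial: C1(5μF, Q=12μC, V=2.40V), C2(5μF, Q=17μC, V=3.40V)
Op 1: CLOSE 1-2: Q_total=29.00, C_total=10.00, V=2.90; Q1=14.50, Q2=14.50; dissipated=1.250

Answer: 2.90 V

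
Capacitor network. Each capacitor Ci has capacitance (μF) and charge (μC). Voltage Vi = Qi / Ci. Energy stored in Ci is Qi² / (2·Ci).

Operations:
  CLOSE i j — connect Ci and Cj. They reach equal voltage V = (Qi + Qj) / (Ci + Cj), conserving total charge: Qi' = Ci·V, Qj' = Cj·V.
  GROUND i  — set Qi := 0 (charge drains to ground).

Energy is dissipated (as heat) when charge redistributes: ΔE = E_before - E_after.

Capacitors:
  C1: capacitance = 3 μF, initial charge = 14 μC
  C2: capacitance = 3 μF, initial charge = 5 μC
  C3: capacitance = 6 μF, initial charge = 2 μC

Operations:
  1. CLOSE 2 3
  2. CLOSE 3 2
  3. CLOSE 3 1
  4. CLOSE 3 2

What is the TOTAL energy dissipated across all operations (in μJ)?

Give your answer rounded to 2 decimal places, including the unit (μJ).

Answer: 18.58 μJ

Derivation:
Initial: C1(3μF, Q=14μC, V=4.67V), C2(3μF, Q=5μC, V=1.67V), C3(6μF, Q=2μC, V=0.33V)
Op 1: CLOSE 2-3: Q_total=7.00, C_total=9.00, V=0.78; Q2=2.33, Q3=4.67; dissipated=1.778
Op 2: CLOSE 3-2: Q_total=7.00, C_total=9.00, V=0.78; Q3=4.67, Q2=2.33; dissipated=0.000
Op 3: CLOSE 3-1: Q_total=18.67, C_total=9.00, V=2.07; Q3=12.44, Q1=6.22; dissipated=15.123
Op 4: CLOSE 3-2: Q_total=14.78, C_total=9.00, V=1.64; Q3=9.85, Q2=4.93; dissipated=1.680
Total dissipated: 18.582 μJ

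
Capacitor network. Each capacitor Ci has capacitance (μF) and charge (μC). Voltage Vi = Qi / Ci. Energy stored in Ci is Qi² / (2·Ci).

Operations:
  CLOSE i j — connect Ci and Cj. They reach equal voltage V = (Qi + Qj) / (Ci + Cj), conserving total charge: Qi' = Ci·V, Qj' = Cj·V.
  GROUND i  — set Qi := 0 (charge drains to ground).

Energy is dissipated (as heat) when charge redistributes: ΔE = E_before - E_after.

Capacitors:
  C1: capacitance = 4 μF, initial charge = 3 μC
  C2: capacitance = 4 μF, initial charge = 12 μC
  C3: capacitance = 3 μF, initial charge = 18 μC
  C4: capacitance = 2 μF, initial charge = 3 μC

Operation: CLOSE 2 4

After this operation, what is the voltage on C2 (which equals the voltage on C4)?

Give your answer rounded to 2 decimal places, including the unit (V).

Answer: 2.50 V

Derivation:
Initial: C1(4μF, Q=3μC, V=0.75V), C2(4μF, Q=12μC, V=3.00V), C3(3μF, Q=18μC, V=6.00V), C4(2μF, Q=3μC, V=1.50V)
Op 1: CLOSE 2-4: Q_total=15.00, C_total=6.00, V=2.50; Q2=10.00, Q4=5.00; dissipated=1.500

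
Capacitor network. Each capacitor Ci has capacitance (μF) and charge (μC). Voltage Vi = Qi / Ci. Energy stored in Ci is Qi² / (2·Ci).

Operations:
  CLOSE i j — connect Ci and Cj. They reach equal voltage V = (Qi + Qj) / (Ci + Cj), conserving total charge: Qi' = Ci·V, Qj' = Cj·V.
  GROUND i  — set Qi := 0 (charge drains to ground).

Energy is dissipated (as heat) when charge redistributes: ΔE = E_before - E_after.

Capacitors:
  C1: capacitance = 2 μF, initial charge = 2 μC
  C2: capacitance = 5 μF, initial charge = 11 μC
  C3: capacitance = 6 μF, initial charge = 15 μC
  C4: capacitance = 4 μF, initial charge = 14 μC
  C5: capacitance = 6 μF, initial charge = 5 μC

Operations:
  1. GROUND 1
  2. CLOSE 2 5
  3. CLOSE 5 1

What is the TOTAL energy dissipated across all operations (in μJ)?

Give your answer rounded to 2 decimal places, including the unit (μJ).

Answer: 5.13 μJ

Derivation:
Initial: C1(2μF, Q=2μC, V=1.00V), C2(5μF, Q=11μC, V=2.20V), C3(6μF, Q=15μC, V=2.50V), C4(4μF, Q=14μC, V=3.50V), C5(6μF, Q=5μC, V=0.83V)
Op 1: GROUND 1: Q1=0; energy lost=1.000
Op 2: CLOSE 2-5: Q_total=16.00, C_total=11.00, V=1.45; Q2=7.27, Q5=8.73; dissipated=2.547
Op 3: CLOSE 5-1: Q_total=8.73, C_total=8.00, V=1.09; Q5=6.55, Q1=2.18; dissipated=1.587
Total dissipated: 5.134 μJ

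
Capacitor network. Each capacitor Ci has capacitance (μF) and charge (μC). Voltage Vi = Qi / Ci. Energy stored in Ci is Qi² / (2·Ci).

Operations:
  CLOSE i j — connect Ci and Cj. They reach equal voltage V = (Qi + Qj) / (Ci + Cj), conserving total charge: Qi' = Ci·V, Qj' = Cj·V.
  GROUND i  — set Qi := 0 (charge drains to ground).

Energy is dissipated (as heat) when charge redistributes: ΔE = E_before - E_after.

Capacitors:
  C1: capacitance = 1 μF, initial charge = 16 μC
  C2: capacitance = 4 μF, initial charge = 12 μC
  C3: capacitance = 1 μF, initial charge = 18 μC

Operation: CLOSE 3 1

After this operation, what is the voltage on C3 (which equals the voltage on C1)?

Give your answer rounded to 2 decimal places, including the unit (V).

Initial: C1(1μF, Q=16μC, V=16.00V), C2(4μF, Q=12μC, V=3.00V), C3(1μF, Q=18μC, V=18.00V)
Op 1: CLOSE 3-1: Q_total=34.00, C_total=2.00, V=17.00; Q3=17.00, Q1=17.00; dissipated=1.000

Answer: 17.00 V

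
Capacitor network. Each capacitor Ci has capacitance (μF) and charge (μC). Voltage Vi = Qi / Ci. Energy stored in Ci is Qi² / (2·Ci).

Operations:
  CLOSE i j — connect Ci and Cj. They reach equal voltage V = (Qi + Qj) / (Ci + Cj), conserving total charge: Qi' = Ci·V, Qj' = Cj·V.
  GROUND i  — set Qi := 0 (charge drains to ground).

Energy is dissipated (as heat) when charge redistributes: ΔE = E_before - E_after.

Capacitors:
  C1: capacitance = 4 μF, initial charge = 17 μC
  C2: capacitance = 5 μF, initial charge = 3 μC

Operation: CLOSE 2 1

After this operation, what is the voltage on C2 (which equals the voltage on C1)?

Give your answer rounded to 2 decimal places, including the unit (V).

Initial: C1(4μF, Q=17μC, V=4.25V), C2(5μF, Q=3μC, V=0.60V)
Op 1: CLOSE 2-1: Q_total=20.00, C_total=9.00, V=2.22; Q2=11.11, Q1=8.89; dissipated=14.803

Answer: 2.22 V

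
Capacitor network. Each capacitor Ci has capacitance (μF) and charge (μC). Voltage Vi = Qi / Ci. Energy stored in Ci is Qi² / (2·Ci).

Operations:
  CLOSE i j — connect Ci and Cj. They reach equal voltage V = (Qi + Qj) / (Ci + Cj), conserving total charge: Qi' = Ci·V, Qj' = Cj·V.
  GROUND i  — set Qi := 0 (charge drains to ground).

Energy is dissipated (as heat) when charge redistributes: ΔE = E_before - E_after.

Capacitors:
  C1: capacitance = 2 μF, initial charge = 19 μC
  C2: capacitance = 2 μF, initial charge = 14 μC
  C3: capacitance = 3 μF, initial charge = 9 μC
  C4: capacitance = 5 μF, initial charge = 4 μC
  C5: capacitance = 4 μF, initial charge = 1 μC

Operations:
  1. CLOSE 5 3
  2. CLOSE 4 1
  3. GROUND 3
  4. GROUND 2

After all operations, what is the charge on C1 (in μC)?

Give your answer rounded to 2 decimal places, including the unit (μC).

Initial: C1(2μF, Q=19μC, V=9.50V), C2(2μF, Q=14μC, V=7.00V), C3(3μF, Q=9μC, V=3.00V), C4(5μF, Q=4μC, V=0.80V), C5(4μF, Q=1μC, V=0.25V)
Op 1: CLOSE 5-3: Q_total=10.00, C_total=7.00, V=1.43; Q5=5.71, Q3=4.29; dissipated=6.482
Op 2: CLOSE 4-1: Q_total=23.00, C_total=7.00, V=3.29; Q4=16.43, Q1=6.57; dissipated=54.064
Op 3: GROUND 3: Q3=0; energy lost=3.061
Op 4: GROUND 2: Q2=0; energy lost=49.000
Final charges: Q1=6.57, Q2=0.00, Q3=0.00, Q4=16.43, Q5=5.71

Answer: 6.57 μC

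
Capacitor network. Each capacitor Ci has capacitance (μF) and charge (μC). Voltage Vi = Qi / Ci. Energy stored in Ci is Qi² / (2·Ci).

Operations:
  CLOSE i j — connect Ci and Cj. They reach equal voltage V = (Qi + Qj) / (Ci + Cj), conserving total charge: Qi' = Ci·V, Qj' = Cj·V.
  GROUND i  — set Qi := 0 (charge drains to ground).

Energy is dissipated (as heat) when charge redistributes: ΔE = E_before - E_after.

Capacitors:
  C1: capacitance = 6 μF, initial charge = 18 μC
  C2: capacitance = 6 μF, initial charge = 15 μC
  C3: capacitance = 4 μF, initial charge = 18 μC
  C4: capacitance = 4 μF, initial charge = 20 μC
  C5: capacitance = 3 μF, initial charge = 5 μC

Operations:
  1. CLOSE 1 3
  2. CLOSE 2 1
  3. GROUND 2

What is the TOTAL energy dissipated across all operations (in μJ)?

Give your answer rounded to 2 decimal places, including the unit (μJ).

Initial: C1(6μF, Q=18μC, V=3.00V), C2(6μF, Q=15μC, V=2.50V), C3(4μF, Q=18μC, V=4.50V), C4(4μF, Q=20μC, V=5.00V), C5(3μF, Q=5μC, V=1.67V)
Op 1: CLOSE 1-3: Q_total=36.00, C_total=10.00, V=3.60; Q1=21.60, Q3=14.40; dissipated=2.700
Op 2: CLOSE 2-1: Q_total=36.60, C_total=12.00, V=3.05; Q2=18.30, Q1=18.30; dissipated=1.815
Op 3: GROUND 2: Q2=0; energy lost=27.907
Total dissipated: 32.422 μJ

Answer: 32.42 μJ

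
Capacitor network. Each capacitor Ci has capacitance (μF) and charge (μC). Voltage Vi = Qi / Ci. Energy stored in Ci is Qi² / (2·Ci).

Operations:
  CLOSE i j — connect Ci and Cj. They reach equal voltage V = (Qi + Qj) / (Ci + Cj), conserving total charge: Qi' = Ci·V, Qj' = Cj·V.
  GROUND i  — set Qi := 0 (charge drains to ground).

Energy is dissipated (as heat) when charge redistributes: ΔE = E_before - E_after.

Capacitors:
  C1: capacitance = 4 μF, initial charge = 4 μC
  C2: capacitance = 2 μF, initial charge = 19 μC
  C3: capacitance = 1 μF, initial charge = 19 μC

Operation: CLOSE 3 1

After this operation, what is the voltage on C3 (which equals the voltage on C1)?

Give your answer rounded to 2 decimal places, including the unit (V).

Answer: 4.60 V

Derivation:
Initial: C1(4μF, Q=4μC, V=1.00V), C2(2μF, Q=19μC, V=9.50V), C3(1μF, Q=19μC, V=19.00V)
Op 1: CLOSE 3-1: Q_total=23.00, C_total=5.00, V=4.60; Q3=4.60, Q1=18.40; dissipated=129.600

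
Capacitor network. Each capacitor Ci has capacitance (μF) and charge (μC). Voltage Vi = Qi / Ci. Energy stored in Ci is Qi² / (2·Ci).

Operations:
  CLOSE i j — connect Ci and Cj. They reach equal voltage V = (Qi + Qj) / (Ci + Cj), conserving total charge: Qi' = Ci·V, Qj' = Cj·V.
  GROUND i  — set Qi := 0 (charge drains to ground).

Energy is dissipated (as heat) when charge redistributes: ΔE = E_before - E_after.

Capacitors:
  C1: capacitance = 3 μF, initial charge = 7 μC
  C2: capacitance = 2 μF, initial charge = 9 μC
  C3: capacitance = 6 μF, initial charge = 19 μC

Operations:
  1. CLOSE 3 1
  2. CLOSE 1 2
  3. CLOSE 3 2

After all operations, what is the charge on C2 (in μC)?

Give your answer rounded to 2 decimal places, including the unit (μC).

Answer: 6.10 μC

Derivation:
Initial: C1(3μF, Q=7μC, V=2.33V), C2(2μF, Q=9μC, V=4.50V), C3(6μF, Q=19μC, V=3.17V)
Op 1: CLOSE 3-1: Q_total=26.00, C_total=9.00, V=2.89; Q3=17.33, Q1=8.67; dissipated=0.694
Op 2: CLOSE 1-2: Q_total=17.67, C_total=5.00, V=3.53; Q1=10.60, Q2=7.07; dissipated=1.557
Op 3: CLOSE 3-2: Q_total=24.40, C_total=8.00, V=3.05; Q3=18.30, Q2=6.10; dissipated=0.311
Final charges: Q1=10.60, Q2=6.10, Q3=18.30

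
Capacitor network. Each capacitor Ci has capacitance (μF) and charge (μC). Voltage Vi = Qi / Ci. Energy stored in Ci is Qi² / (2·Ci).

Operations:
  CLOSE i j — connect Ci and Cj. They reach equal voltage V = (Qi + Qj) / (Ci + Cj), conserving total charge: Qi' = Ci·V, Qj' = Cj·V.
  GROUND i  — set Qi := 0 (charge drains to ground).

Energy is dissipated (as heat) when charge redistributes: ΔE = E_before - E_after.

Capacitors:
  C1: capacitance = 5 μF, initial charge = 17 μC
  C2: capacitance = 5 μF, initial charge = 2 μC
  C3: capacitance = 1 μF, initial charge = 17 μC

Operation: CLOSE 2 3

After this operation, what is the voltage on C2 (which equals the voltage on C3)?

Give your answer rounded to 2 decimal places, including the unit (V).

Answer: 3.17 V

Derivation:
Initial: C1(5μF, Q=17μC, V=3.40V), C2(5μF, Q=2μC, V=0.40V), C3(1μF, Q=17μC, V=17.00V)
Op 1: CLOSE 2-3: Q_total=19.00, C_total=6.00, V=3.17; Q2=15.83, Q3=3.17; dissipated=114.817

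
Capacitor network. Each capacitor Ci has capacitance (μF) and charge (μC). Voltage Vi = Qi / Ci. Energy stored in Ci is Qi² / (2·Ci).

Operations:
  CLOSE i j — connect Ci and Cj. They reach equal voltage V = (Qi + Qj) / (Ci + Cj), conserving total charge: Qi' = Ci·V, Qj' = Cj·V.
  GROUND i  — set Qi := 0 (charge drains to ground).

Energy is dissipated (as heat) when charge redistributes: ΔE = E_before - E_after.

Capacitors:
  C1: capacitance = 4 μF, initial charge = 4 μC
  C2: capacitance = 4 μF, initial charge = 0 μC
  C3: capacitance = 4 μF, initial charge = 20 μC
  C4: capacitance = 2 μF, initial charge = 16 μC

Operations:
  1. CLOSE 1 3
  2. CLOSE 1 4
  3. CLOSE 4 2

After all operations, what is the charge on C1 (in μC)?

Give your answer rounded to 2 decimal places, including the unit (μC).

Initial: C1(4μF, Q=4μC, V=1.00V), C2(4μF, Q=0μC, V=0.00V), C3(4μF, Q=20μC, V=5.00V), C4(2μF, Q=16μC, V=8.00V)
Op 1: CLOSE 1-3: Q_total=24.00, C_total=8.00, V=3.00; Q1=12.00, Q3=12.00; dissipated=16.000
Op 2: CLOSE 1-4: Q_total=28.00, C_total=6.00, V=4.67; Q1=18.67, Q4=9.33; dissipated=16.667
Op 3: CLOSE 4-2: Q_total=9.33, C_total=6.00, V=1.56; Q4=3.11, Q2=6.22; dissipated=14.519
Final charges: Q1=18.67, Q2=6.22, Q3=12.00, Q4=3.11

Answer: 18.67 μC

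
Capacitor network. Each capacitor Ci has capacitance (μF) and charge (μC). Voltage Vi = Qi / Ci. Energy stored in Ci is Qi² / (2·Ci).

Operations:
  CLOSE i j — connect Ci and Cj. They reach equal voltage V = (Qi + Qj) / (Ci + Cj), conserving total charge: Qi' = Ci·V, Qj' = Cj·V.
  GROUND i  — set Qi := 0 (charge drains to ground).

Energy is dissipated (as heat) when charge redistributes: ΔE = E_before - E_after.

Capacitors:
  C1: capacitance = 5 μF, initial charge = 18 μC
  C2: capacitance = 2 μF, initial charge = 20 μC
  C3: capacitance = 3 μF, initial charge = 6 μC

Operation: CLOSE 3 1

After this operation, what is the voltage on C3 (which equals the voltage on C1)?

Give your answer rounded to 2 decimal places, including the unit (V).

Answer: 3.00 V

Derivation:
Initial: C1(5μF, Q=18μC, V=3.60V), C2(2μF, Q=20μC, V=10.00V), C3(3μF, Q=6μC, V=2.00V)
Op 1: CLOSE 3-1: Q_total=24.00, C_total=8.00, V=3.00; Q3=9.00, Q1=15.00; dissipated=2.400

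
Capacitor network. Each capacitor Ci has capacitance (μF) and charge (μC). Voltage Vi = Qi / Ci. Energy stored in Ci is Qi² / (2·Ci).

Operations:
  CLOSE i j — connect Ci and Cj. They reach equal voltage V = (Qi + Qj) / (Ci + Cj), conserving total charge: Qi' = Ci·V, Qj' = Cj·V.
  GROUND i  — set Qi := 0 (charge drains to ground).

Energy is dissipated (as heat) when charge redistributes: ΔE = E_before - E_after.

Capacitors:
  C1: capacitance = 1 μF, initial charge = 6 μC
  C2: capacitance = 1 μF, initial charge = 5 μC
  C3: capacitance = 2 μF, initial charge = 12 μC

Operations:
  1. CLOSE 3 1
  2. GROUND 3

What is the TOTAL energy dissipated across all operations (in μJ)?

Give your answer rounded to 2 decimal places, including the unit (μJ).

Answer: 36.00 μJ

Derivation:
Initial: C1(1μF, Q=6μC, V=6.00V), C2(1μF, Q=5μC, V=5.00V), C3(2μF, Q=12μC, V=6.00V)
Op 1: CLOSE 3-1: Q_total=18.00, C_total=3.00, V=6.00; Q3=12.00, Q1=6.00; dissipated=0.000
Op 2: GROUND 3: Q3=0; energy lost=36.000
Total dissipated: 36.000 μJ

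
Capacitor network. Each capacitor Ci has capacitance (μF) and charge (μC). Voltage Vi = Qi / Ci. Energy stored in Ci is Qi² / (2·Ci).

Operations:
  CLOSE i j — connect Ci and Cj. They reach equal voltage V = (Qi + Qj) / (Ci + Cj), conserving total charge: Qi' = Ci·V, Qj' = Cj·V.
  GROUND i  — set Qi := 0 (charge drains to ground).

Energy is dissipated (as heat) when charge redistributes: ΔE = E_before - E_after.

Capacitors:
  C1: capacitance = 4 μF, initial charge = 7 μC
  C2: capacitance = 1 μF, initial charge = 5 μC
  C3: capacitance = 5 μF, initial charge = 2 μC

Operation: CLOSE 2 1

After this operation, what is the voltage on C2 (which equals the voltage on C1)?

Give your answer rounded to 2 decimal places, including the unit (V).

Initial: C1(4μF, Q=7μC, V=1.75V), C2(1μF, Q=5μC, V=5.00V), C3(5μF, Q=2μC, V=0.40V)
Op 1: CLOSE 2-1: Q_total=12.00, C_total=5.00, V=2.40; Q2=2.40, Q1=9.60; dissipated=4.225

Answer: 2.40 V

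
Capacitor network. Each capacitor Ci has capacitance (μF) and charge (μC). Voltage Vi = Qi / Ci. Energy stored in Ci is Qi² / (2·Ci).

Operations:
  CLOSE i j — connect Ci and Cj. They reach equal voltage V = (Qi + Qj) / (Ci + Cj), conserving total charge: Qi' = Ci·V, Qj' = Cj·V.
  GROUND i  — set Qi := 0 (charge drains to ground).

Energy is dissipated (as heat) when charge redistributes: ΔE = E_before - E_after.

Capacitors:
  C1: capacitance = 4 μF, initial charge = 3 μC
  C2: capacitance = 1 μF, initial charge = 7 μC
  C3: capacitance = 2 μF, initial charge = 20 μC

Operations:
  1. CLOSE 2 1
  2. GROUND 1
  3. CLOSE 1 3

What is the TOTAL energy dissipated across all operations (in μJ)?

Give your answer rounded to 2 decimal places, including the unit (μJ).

Initial: C1(4μF, Q=3μC, V=0.75V), C2(1μF, Q=7μC, V=7.00V), C3(2μF, Q=20μC, V=10.00V)
Op 1: CLOSE 2-1: Q_total=10.00, C_total=5.00, V=2.00; Q2=2.00, Q1=8.00; dissipated=15.625
Op 2: GROUND 1: Q1=0; energy lost=8.000
Op 3: CLOSE 1-3: Q_total=20.00, C_total=6.00, V=3.33; Q1=13.33, Q3=6.67; dissipated=66.667
Total dissipated: 90.292 μJ

Answer: 90.29 μJ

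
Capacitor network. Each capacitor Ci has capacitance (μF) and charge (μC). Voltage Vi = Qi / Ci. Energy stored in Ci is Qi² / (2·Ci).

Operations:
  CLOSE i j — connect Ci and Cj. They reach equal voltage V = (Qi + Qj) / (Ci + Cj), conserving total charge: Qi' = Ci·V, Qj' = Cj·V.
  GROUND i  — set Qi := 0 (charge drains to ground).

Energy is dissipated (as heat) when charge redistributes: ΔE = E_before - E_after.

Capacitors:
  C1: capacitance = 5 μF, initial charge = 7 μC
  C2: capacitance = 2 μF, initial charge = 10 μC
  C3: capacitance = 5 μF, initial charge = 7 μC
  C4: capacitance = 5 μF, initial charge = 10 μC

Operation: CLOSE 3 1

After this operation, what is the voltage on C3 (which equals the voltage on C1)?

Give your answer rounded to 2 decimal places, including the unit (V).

Answer: 1.40 V

Derivation:
Initial: C1(5μF, Q=7μC, V=1.40V), C2(2μF, Q=10μC, V=5.00V), C3(5μF, Q=7μC, V=1.40V), C4(5μF, Q=10μC, V=2.00V)
Op 1: CLOSE 3-1: Q_total=14.00, C_total=10.00, V=1.40; Q3=7.00, Q1=7.00; dissipated=0.000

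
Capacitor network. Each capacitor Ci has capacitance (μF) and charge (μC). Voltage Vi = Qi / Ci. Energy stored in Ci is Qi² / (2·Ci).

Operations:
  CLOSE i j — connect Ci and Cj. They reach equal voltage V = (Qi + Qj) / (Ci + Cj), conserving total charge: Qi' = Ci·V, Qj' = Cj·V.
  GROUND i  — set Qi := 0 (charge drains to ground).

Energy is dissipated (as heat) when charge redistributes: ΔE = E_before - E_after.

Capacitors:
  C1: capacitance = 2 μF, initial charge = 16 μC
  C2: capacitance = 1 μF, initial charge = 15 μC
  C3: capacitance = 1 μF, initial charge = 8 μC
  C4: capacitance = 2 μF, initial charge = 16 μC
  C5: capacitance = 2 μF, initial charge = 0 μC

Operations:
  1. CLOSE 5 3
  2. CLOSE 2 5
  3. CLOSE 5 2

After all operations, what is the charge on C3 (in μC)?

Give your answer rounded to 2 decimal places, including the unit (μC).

Answer: 2.67 μC

Derivation:
Initial: C1(2μF, Q=16μC, V=8.00V), C2(1μF, Q=15μC, V=15.00V), C3(1μF, Q=8μC, V=8.00V), C4(2μF, Q=16μC, V=8.00V), C5(2μF, Q=0μC, V=0.00V)
Op 1: CLOSE 5-3: Q_total=8.00, C_total=3.00, V=2.67; Q5=5.33, Q3=2.67; dissipated=21.333
Op 2: CLOSE 2-5: Q_total=20.33, C_total=3.00, V=6.78; Q2=6.78, Q5=13.56; dissipated=50.704
Op 3: CLOSE 5-2: Q_total=20.33, C_total=3.00, V=6.78; Q5=13.56, Q2=6.78; dissipated=0.000
Final charges: Q1=16.00, Q2=6.78, Q3=2.67, Q4=16.00, Q5=13.56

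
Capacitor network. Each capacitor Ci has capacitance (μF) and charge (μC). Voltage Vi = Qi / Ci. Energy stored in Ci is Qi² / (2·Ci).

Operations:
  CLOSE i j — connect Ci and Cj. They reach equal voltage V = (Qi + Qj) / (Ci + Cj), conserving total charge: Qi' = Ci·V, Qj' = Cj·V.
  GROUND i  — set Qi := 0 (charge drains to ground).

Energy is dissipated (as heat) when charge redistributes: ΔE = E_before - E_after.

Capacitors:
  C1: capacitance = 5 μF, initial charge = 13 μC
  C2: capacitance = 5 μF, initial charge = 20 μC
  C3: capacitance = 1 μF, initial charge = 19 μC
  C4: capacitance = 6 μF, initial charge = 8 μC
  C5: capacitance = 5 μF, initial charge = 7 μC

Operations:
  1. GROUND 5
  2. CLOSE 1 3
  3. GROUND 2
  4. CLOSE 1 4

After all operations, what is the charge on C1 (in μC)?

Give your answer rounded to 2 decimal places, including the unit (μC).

Initial: C1(5μF, Q=13μC, V=2.60V), C2(5μF, Q=20μC, V=4.00V), C3(1μF, Q=19μC, V=19.00V), C4(6μF, Q=8μC, V=1.33V), C5(5μF, Q=7μC, V=1.40V)
Op 1: GROUND 5: Q5=0; energy lost=4.900
Op 2: CLOSE 1-3: Q_total=32.00, C_total=6.00, V=5.33; Q1=26.67, Q3=5.33; dissipated=112.067
Op 3: GROUND 2: Q2=0; energy lost=40.000
Op 4: CLOSE 1-4: Q_total=34.67, C_total=11.00, V=3.15; Q1=15.76, Q4=18.91; dissipated=21.818
Final charges: Q1=15.76, Q2=0.00, Q3=5.33, Q4=18.91, Q5=0.00

Answer: 15.76 μC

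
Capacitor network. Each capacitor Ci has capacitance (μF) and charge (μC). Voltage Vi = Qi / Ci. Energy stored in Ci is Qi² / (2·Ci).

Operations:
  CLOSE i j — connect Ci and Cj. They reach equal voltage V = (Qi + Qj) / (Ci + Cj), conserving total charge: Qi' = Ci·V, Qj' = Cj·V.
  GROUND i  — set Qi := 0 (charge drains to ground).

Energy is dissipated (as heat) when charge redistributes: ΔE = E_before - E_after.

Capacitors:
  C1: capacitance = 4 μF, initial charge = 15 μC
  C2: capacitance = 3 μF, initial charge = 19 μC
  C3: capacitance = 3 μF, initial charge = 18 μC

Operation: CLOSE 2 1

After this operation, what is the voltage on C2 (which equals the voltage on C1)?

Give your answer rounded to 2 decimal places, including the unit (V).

Initial: C1(4μF, Q=15μC, V=3.75V), C2(3μF, Q=19μC, V=6.33V), C3(3μF, Q=18μC, V=6.00V)
Op 1: CLOSE 2-1: Q_total=34.00, C_total=7.00, V=4.86; Q2=14.57, Q1=19.43; dissipated=5.720

Answer: 4.86 V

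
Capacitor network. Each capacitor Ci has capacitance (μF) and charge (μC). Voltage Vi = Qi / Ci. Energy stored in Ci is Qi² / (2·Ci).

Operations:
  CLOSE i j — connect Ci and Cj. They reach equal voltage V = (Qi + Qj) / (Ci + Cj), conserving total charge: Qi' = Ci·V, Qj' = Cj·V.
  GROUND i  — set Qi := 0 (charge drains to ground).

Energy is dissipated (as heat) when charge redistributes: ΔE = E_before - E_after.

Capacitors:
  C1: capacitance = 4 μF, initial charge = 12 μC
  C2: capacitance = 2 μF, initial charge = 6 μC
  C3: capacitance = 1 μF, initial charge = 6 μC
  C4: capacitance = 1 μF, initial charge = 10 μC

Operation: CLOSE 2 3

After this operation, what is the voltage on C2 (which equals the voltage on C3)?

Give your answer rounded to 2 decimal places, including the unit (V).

Answer: 4.00 V

Derivation:
Initial: C1(4μF, Q=12μC, V=3.00V), C2(2μF, Q=6μC, V=3.00V), C3(1μF, Q=6μC, V=6.00V), C4(1μF, Q=10μC, V=10.00V)
Op 1: CLOSE 2-3: Q_total=12.00, C_total=3.00, V=4.00; Q2=8.00, Q3=4.00; dissipated=3.000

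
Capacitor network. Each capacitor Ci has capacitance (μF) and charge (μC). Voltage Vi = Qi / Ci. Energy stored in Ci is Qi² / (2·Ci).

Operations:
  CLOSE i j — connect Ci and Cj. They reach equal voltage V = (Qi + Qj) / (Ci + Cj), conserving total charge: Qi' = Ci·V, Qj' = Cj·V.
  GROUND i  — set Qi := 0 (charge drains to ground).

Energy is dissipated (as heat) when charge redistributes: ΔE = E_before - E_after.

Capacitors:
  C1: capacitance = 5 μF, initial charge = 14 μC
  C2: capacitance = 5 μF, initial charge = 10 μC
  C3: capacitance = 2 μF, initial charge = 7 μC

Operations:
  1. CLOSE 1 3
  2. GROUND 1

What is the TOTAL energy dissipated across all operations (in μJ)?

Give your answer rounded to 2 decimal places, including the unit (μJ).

Initial: C1(5μF, Q=14μC, V=2.80V), C2(5μF, Q=10μC, V=2.00V), C3(2μF, Q=7μC, V=3.50V)
Op 1: CLOSE 1-3: Q_total=21.00, C_total=7.00, V=3.00; Q1=15.00, Q3=6.00; dissipated=0.350
Op 2: GROUND 1: Q1=0; energy lost=22.500
Total dissipated: 22.850 μJ

Answer: 22.85 μJ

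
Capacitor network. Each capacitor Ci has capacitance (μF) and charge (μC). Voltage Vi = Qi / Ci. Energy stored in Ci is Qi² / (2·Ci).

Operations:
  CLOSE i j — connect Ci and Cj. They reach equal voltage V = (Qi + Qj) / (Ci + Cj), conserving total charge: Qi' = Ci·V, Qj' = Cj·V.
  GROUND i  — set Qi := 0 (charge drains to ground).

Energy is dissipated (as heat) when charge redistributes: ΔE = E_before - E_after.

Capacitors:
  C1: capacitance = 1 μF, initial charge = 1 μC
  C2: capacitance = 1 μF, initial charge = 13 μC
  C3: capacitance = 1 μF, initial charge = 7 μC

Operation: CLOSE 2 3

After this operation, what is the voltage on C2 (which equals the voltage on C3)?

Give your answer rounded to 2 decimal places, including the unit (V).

Answer: 10.00 V

Derivation:
Initial: C1(1μF, Q=1μC, V=1.00V), C2(1μF, Q=13μC, V=13.00V), C3(1μF, Q=7μC, V=7.00V)
Op 1: CLOSE 2-3: Q_total=20.00, C_total=2.00, V=10.00; Q2=10.00, Q3=10.00; dissipated=9.000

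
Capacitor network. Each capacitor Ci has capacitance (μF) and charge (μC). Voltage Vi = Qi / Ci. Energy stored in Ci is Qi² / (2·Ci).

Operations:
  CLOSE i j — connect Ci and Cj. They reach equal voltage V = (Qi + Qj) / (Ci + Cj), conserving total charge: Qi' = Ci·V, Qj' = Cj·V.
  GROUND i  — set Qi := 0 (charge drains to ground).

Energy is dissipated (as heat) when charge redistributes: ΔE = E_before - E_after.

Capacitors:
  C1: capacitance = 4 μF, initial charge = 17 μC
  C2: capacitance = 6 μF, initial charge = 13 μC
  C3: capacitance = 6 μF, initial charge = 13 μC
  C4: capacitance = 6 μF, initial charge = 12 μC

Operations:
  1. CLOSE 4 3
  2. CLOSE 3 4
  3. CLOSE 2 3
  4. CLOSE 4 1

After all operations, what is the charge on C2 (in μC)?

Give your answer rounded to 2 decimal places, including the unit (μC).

Answer: 12.75 μC

Derivation:
Initial: C1(4μF, Q=17μC, V=4.25V), C2(6μF, Q=13μC, V=2.17V), C3(6μF, Q=13μC, V=2.17V), C4(6μF, Q=12μC, V=2.00V)
Op 1: CLOSE 4-3: Q_total=25.00, C_total=12.00, V=2.08; Q4=12.50, Q3=12.50; dissipated=0.042
Op 2: CLOSE 3-4: Q_total=25.00, C_total=12.00, V=2.08; Q3=12.50, Q4=12.50; dissipated=0.000
Op 3: CLOSE 2-3: Q_total=25.50, C_total=12.00, V=2.12; Q2=12.75, Q3=12.75; dissipated=0.010
Op 4: CLOSE 4-1: Q_total=29.50, C_total=10.00, V=2.95; Q4=17.70, Q1=11.80; dissipated=5.633
Final charges: Q1=11.80, Q2=12.75, Q3=12.75, Q4=17.70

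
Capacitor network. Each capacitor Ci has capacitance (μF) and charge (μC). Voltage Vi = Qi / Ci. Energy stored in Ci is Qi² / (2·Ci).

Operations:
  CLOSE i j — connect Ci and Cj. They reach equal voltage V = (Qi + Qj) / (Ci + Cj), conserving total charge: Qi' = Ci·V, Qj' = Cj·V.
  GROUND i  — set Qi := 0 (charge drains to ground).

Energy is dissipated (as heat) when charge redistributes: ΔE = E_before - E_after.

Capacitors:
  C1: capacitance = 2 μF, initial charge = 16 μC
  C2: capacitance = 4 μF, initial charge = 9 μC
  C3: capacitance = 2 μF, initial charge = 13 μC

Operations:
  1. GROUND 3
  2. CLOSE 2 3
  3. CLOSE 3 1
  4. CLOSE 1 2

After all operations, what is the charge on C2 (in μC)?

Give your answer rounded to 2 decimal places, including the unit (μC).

Initial: C1(2μF, Q=16μC, V=8.00V), C2(4μF, Q=9μC, V=2.25V), C3(2μF, Q=13μC, V=6.50V)
Op 1: GROUND 3: Q3=0; energy lost=42.250
Op 2: CLOSE 2-3: Q_total=9.00, C_total=6.00, V=1.50; Q2=6.00, Q3=3.00; dissipated=3.375
Op 3: CLOSE 3-1: Q_total=19.00, C_total=4.00, V=4.75; Q3=9.50, Q1=9.50; dissipated=21.125
Op 4: CLOSE 1-2: Q_total=15.50, C_total=6.00, V=2.58; Q1=5.17, Q2=10.33; dissipated=7.042
Final charges: Q1=5.17, Q2=10.33, Q3=9.50

Answer: 10.33 μC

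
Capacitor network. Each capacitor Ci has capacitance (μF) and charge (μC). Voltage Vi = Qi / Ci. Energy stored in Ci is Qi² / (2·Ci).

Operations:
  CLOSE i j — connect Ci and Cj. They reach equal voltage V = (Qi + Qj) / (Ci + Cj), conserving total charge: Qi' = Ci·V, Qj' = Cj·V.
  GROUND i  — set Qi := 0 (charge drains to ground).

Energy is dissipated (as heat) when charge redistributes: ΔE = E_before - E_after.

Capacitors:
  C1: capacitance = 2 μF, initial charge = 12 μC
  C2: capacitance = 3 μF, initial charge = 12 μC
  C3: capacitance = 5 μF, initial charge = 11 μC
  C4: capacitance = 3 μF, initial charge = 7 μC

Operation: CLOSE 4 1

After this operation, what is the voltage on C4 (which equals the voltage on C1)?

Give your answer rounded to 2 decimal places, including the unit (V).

Initial: C1(2μF, Q=12μC, V=6.00V), C2(3μF, Q=12μC, V=4.00V), C3(5μF, Q=11μC, V=2.20V), C4(3μF, Q=7μC, V=2.33V)
Op 1: CLOSE 4-1: Q_total=19.00, C_total=5.00, V=3.80; Q4=11.40, Q1=7.60; dissipated=8.067

Answer: 3.80 V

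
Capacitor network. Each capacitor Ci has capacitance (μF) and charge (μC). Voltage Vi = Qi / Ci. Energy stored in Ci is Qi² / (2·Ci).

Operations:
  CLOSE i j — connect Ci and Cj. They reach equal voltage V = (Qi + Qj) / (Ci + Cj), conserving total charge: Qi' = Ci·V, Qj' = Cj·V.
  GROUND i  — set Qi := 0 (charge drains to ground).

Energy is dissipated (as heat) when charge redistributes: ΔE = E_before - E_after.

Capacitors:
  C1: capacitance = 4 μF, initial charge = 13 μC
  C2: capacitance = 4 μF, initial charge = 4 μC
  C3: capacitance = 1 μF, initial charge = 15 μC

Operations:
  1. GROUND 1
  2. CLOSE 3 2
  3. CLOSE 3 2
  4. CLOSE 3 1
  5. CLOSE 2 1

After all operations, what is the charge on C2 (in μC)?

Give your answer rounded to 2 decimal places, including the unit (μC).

Answer: 9.12 μC

Derivation:
Initial: C1(4μF, Q=13μC, V=3.25V), C2(4μF, Q=4μC, V=1.00V), C3(1μF, Q=15μC, V=15.00V)
Op 1: GROUND 1: Q1=0; energy lost=21.125
Op 2: CLOSE 3-2: Q_total=19.00, C_total=5.00, V=3.80; Q3=3.80, Q2=15.20; dissipated=78.400
Op 3: CLOSE 3-2: Q_total=19.00, C_total=5.00, V=3.80; Q3=3.80, Q2=15.20; dissipated=0.000
Op 4: CLOSE 3-1: Q_total=3.80, C_total=5.00, V=0.76; Q3=0.76, Q1=3.04; dissipated=5.776
Op 5: CLOSE 2-1: Q_total=18.24, C_total=8.00, V=2.28; Q2=9.12, Q1=9.12; dissipated=9.242
Final charges: Q1=9.12, Q2=9.12, Q3=0.76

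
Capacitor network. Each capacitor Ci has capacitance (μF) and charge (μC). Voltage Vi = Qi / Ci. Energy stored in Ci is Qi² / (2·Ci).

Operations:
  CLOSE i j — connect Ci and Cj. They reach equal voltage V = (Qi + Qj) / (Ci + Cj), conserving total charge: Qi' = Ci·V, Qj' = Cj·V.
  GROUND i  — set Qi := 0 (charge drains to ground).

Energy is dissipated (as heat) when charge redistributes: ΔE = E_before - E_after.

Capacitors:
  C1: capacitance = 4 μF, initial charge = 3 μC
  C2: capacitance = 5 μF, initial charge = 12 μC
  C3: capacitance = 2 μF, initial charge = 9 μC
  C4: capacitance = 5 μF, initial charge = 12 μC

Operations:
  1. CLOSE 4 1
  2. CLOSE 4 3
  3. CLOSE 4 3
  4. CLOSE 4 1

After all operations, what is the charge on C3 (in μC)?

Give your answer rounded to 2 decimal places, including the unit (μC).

Initial: C1(4μF, Q=3μC, V=0.75V), C2(5μF, Q=12μC, V=2.40V), C3(2μF, Q=9μC, V=4.50V), C4(5μF, Q=12μC, V=2.40V)
Op 1: CLOSE 4-1: Q_total=15.00, C_total=9.00, V=1.67; Q4=8.33, Q1=6.67; dissipated=3.025
Op 2: CLOSE 4-3: Q_total=17.33, C_total=7.00, V=2.48; Q4=12.38, Q3=4.95; dissipated=5.734
Op 3: CLOSE 4-3: Q_total=17.33, C_total=7.00, V=2.48; Q4=12.38, Q3=4.95; dissipated=0.000
Op 4: CLOSE 4-1: Q_total=19.05, C_total=9.00, V=2.12; Q4=10.58, Q1=8.47; dissipated=0.728
Final charges: Q1=8.47, Q2=12.00, Q3=4.95, Q4=10.58

Answer: 4.95 μC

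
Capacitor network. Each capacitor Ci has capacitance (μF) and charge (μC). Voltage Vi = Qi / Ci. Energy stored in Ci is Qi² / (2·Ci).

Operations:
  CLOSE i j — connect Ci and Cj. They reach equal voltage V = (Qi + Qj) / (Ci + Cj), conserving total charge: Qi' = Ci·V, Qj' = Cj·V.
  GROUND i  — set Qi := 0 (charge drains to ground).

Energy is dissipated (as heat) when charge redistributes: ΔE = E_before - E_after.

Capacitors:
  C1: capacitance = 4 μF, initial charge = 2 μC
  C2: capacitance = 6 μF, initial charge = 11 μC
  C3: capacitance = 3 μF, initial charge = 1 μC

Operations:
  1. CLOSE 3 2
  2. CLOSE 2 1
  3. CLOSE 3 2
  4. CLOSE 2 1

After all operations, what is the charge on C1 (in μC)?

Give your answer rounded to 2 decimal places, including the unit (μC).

Answer: 4.27 μC

Derivation:
Initial: C1(4μF, Q=2μC, V=0.50V), C2(6μF, Q=11μC, V=1.83V), C3(3μF, Q=1μC, V=0.33V)
Op 1: CLOSE 3-2: Q_total=12.00, C_total=9.00, V=1.33; Q3=4.00, Q2=8.00; dissipated=2.250
Op 2: CLOSE 2-1: Q_total=10.00, C_total=10.00, V=1.00; Q2=6.00, Q1=4.00; dissipated=0.833
Op 3: CLOSE 3-2: Q_total=10.00, C_total=9.00, V=1.11; Q3=3.33, Q2=6.67; dissipated=0.111
Op 4: CLOSE 2-1: Q_total=10.67, C_total=10.00, V=1.07; Q2=6.40, Q1=4.27; dissipated=0.015
Final charges: Q1=4.27, Q2=6.40, Q3=3.33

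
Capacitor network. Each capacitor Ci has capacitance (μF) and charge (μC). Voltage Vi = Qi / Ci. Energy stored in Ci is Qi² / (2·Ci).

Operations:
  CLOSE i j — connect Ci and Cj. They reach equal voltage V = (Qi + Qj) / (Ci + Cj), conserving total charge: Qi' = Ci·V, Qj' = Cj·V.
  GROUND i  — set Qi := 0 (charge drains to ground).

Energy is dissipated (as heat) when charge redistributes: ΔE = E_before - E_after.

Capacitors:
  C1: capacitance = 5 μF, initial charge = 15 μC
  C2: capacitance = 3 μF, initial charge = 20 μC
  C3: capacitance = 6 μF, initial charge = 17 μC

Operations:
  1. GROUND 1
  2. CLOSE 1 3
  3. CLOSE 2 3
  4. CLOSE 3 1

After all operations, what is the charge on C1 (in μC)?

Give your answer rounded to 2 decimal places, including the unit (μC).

Initial: C1(5μF, Q=15μC, V=3.00V), C2(3μF, Q=20μC, V=6.67V), C3(6μF, Q=17μC, V=2.83V)
Op 1: GROUND 1: Q1=0; energy lost=22.500
Op 2: CLOSE 1-3: Q_total=17.00, C_total=11.00, V=1.55; Q1=7.73, Q3=9.27; dissipated=10.947
Op 3: CLOSE 2-3: Q_total=29.27, C_total=9.00, V=3.25; Q2=9.76, Q3=19.52; dissipated=26.227
Op 4: CLOSE 3-1: Q_total=27.24, C_total=11.00, V=2.48; Q3=14.86, Q1=12.38; dissipated=3.974
Final charges: Q1=12.38, Q2=9.76, Q3=14.86

Answer: 12.38 μC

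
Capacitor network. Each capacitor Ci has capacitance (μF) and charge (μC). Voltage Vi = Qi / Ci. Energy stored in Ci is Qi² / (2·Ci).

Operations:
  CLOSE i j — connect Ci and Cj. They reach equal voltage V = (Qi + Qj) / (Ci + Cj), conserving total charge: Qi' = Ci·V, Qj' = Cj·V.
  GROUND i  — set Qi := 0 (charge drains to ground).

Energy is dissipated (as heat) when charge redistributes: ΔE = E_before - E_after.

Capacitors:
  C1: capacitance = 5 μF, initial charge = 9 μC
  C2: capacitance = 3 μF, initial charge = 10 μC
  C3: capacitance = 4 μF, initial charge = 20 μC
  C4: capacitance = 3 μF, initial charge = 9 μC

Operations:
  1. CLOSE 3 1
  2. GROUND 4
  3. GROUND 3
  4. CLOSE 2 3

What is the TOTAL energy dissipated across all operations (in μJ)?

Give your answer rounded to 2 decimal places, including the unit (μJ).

Initial: C1(5μF, Q=9μC, V=1.80V), C2(3μF, Q=10μC, V=3.33V), C3(4μF, Q=20μC, V=5.00V), C4(3μF, Q=9μC, V=3.00V)
Op 1: CLOSE 3-1: Q_total=29.00, C_total=9.00, V=3.22; Q3=12.89, Q1=16.11; dissipated=11.378
Op 2: GROUND 4: Q4=0; energy lost=13.500
Op 3: GROUND 3: Q3=0; energy lost=20.765
Op 4: CLOSE 2-3: Q_total=10.00, C_total=7.00, V=1.43; Q2=4.29, Q3=5.71; dissipated=9.524
Total dissipated: 55.167 μJ

Answer: 55.17 μJ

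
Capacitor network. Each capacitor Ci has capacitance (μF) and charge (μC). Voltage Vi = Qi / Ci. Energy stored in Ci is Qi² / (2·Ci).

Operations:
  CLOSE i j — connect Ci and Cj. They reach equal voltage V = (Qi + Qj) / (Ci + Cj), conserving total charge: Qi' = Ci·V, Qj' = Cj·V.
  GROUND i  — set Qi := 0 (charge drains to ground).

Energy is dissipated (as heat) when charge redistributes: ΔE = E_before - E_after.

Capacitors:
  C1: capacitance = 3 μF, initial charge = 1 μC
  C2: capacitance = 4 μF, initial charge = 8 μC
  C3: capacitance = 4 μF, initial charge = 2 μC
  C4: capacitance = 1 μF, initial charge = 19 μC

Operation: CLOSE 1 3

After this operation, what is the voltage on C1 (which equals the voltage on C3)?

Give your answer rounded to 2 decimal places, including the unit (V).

Answer: 0.43 V

Derivation:
Initial: C1(3μF, Q=1μC, V=0.33V), C2(4μF, Q=8μC, V=2.00V), C3(4μF, Q=2μC, V=0.50V), C4(1μF, Q=19μC, V=19.00V)
Op 1: CLOSE 1-3: Q_total=3.00, C_total=7.00, V=0.43; Q1=1.29, Q3=1.71; dissipated=0.024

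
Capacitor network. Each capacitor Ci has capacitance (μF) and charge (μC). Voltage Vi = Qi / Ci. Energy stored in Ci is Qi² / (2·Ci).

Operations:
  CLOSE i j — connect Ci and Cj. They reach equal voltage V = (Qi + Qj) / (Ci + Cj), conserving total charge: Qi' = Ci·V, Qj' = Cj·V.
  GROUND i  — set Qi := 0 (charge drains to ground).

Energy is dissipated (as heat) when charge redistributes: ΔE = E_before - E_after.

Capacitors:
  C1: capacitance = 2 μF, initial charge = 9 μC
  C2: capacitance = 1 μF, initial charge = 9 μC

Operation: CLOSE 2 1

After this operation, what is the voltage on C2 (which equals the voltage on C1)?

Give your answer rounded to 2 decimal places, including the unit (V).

Answer: 6.00 V

Derivation:
Initial: C1(2μF, Q=9μC, V=4.50V), C2(1μF, Q=9μC, V=9.00V)
Op 1: CLOSE 2-1: Q_total=18.00, C_total=3.00, V=6.00; Q2=6.00, Q1=12.00; dissipated=6.750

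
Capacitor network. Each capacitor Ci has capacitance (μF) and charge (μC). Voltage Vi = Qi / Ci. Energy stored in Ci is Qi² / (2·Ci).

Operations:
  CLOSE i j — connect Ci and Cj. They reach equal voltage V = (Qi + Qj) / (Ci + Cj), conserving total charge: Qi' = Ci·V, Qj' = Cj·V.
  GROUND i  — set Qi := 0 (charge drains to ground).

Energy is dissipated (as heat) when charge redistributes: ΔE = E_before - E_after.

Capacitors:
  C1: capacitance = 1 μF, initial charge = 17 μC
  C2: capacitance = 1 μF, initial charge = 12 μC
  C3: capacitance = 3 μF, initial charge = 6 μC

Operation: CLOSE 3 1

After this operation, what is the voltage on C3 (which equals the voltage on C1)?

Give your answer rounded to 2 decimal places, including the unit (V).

Answer: 5.75 V

Derivation:
Initial: C1(1μF, Q=17μC, V=17.00V), C2(1μF, Q=12μC, V=12.00V), C3(3μF, Q=6μC, V=2.00V)
Op 1: CLOSE 3-1: Q_total=23.00, C_total=4.00, V=5.75; Q3=17.25, Q1=5.75; dissipated=84.375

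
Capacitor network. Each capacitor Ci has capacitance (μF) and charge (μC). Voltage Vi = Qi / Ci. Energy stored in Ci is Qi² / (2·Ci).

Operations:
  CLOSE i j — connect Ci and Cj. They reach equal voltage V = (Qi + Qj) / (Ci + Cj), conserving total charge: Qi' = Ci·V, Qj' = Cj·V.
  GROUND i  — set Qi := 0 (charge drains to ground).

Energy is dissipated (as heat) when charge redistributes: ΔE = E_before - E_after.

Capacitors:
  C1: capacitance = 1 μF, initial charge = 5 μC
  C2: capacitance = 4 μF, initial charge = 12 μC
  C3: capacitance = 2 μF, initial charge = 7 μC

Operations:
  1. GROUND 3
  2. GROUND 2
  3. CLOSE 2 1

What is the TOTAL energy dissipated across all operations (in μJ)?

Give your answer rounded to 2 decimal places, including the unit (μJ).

Answer: 40.25 μJ

Derivation:
Initial: C1(1μF, Q=5μC, V=5.00V), C2(4μF, Q=12μC, V=3.00V), C3(2μF, Q=7μC, V=3.50V)
Op 1: GROUND 3: Q3=0; energy lost=12.250
Op 2: GROUND 2: Q2=0; energy lost=18.000
Op 3: CLOSE 2-1: Q_total=5.00, C_total=5.00, V=1.00; Q2=4.00, Q1=1.00; dissipated=10.000
Total dissipated: 40.250 μJ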